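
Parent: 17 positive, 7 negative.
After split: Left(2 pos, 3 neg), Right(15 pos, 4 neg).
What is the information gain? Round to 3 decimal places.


H(parent) = 0.8709. H(left) = 0.9710, H(right) = 0.7425. Weighted = (5/24)*0.9710 + (19/24)*0.7425 = 0.7901. IG = 0.8709 - 0.7901 = 0.0808, which rounds to 0.081.

0.081


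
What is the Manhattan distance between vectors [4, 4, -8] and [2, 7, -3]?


d = sum of absolute differences: |4-2|=2 + |4-7|=3 + |-8--3|=5 = 10.

10


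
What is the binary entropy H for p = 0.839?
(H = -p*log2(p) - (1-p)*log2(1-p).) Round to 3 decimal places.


H = -0.839*log2(0.839) - 0.161*log2(0.161) = 0.637.

0.637


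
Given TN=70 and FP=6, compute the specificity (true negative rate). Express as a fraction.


Specificity = TN / (TN + FP) = 70 / 76 = 35/38.

35/38


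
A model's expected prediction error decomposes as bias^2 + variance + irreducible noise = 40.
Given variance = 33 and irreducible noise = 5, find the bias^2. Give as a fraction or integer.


Total error = bias^2 + variance + irreducible noise. So bias^2 = 40 - 33 - 5 = 2.

2


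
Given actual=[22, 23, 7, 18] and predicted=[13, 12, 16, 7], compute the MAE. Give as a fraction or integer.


MAE = (1/4) * (|22-13|=9 + |23-12|=11 + |7-16|=9 + |18-7|=11). Sum = 40. MAE = 10.

10


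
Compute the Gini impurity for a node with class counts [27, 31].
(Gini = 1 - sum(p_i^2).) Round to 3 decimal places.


Total = 58. Proportions: 27/58, 31/58. sum(p_i^2) = 0.5024. Gini = 1 - 0.5024 = 0.4976, which rounds to 0.498.

0.498


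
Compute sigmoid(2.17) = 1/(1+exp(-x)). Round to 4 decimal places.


sigma(2.17) = 1/(1+e^(-2.17)) = 1/(1+0.114178) = 1/1.114178 = 0.8975.

0.8975


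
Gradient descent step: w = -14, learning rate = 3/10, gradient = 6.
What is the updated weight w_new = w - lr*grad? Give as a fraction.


w_new = -14 - 3/10 * 6 = -14 - 9/5 = -79/5.

-79/5


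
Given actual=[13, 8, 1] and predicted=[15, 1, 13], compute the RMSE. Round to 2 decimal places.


MSE = 65.6667. RMSE = sqrt(65.6667) = 8.10.

8.10


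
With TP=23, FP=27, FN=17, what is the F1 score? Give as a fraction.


Precision = 23/50 = 23/50. Recall = 23/40 = 23/40. F1 = 2*P*R/(P+R) = 23/45.

23/45


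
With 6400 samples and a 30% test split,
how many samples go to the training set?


Test set = 6400 * 30% = 1920. Training set = 6400 - 1920 = 4480.

4480


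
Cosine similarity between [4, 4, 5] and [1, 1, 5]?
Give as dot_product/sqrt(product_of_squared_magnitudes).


dot = 33. |a|^2 = 57, |b|^2 = 27. cos = 33/sqrt(1539).

33/sqrt(1539)


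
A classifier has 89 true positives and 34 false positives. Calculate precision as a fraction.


Precision = TP / (TP + FP) = 89 / 123 = 89/123.

89/123


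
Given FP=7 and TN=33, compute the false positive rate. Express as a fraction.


FPR = FP / (FP + TN) = 7 / 40 = 7/40.

7/40


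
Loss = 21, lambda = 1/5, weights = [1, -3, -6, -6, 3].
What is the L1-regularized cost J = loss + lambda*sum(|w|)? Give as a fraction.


L1 norm = sum(|w|) = 19. J = 21 + 1/5 * 19 = 124/5.

124/5


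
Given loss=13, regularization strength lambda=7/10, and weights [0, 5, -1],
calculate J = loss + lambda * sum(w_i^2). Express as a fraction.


L2 sq norm = sum(w^2) = 26. J = 13 + 7/10 * 26 = 156/5.

156/5


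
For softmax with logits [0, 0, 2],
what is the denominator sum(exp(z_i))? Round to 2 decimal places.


Denom = e^0=1.0000 + e^0=1.0000 + e^2=7.3891. Sum = 9.3891, which rounds to 9.39.

9.39


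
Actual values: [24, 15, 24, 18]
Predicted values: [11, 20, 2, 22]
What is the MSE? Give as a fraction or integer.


MSE = (1/4) * ((24-11)^2=169 + (15-20)^2=25 + (24-2)^2=484 + (18-22)^2=16). Sum = 694. MSE = 347/2.

347/2


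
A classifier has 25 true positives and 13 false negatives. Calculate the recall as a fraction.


Recall = TP / (TP + FN) = 25 / 38 = 25/38.

25/38


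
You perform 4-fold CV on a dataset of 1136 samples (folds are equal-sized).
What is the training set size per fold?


Each validation fold has 1136/4 = 284 samples. Training set = 1136 - 284 = 852.

852


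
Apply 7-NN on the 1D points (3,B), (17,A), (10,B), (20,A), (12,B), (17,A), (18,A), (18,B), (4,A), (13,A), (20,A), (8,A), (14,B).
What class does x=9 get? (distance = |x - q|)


Distances: |3-9|=6, |17-9|=8, |10-9|=1, |20-9|=11, |12-9|=3, |17-9|=8, |18-9|=9, |18-9|=9, |4-9|=5, |13-9|=4, |20-9|=11, |8-9|=1, |14-9|=5. 7 nearest: (8,A), (10,B), (12,B), (13,A), (4,A), (14,B), (3,B). Counts: {'A': 3, 'B': 4}. Majority class: B.

B


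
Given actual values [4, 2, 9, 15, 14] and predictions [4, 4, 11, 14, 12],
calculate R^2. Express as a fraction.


Mean(y) = 44/5. SS_res = 13. SS_tot = 674/5. R^2 = 1 - 13/(674/5) = 609/674.

609/674


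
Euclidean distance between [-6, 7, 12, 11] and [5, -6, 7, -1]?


d = sqrt(sum of squared differences). (-6-5)^2=121, (7--6)^2=169, (12-7)^2=25, (11--1)^2=144. Sum = 459.

sqrt(459)


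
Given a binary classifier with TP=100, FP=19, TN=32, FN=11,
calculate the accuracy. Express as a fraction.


Accuracy = (TP + TN) / (TP + TN + FP + FN) = (100 + 32) / 162 = 22/27.

22/27


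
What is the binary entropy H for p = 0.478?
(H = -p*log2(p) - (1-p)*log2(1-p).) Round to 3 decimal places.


H = -0.478*log2(0.478) - 0.522*log2(0.522) = 0.999.

0.999


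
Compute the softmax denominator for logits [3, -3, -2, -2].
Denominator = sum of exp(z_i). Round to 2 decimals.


Denom = e^3=20.0855 + e^-3=0.0498 + e^-2=0.1353 + e^-2=0.1353. Sum = 20.4059, which rounds to 20.41.

20.41


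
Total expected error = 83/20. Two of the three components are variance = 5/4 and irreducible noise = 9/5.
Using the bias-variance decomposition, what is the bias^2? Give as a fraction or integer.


Total error = bias^2 + variance + irreducible noise. So bias^2 = 83/20 - 5/4 - 9/5 = 11/10.

11/10


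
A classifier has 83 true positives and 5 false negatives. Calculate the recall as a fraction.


Recall = TP / (TP + FN) = 83 / 88 = 83/88.

83/88


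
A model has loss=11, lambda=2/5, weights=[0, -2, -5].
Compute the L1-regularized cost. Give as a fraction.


L1 norm = sum(|w|) = 7. J = 11 + 2/5 * 7 = 69/5.

69/5


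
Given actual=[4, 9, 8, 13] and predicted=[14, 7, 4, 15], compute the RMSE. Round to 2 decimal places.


MSE = 31.0000. RMSE = sqrt(31.0000) = 5.57.

5.57


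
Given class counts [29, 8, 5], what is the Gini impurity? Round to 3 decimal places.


Total = 42. Proportions: 29/42, 8/42, 5/42. sum(p_i^2) = 0.5272. Gini = 1 - 0.5272 = 0.4728, which rounds to 0.473.

0.473


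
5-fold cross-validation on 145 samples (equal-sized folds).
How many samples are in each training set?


Each validation fold has 145/5 = 29 samples. Training set = 145 - 29 = 116.

116


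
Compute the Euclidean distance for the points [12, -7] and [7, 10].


d = sqrt(sum of squared differences). (12-7)^2=25, (-7-10)^2=289. Sum = 314.

sqrt(314)


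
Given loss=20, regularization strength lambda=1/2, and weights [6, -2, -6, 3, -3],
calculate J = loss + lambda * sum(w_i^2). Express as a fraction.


L2 sq norm = sum(w^2) = 94. J = 20 + 1/2 * 94 = 67.

67


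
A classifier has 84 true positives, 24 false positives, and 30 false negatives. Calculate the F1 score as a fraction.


Precision = 84/108 = 7/9. Recall = 84/114 = 14/19. F1 = 2*P*R/(P+R) = 28/37.

28/37


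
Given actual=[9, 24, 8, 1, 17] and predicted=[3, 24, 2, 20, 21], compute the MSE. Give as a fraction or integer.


MSE = (1/5) * ((9-3)^2=36 + (24-24)^2=0 + (8-2)^2=36 + (1-20)^2=361 + (17-21)^2=16). Sum = 449. MSE = 449/5.

449/5


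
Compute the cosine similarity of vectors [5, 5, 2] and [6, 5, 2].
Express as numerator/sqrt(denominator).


dot = 59. |a|^2 = 54, |b|^2 = 65. cos = 59/sqrt(3510).

59/sqrt(3510)


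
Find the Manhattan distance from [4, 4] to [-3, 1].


d = sum of absolute differences: |4--3|=7 + |4-1|=3 = 10.

10


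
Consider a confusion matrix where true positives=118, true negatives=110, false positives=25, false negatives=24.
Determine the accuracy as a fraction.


Accuracy = (TP + TN) / (TP + TN + FP + FN) = (118 + 110) / 277 = 228/277.

228/277


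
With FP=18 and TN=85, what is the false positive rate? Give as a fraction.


FPR = FP / (FP + TN) = 18 / 103 = 18/103.

18/103


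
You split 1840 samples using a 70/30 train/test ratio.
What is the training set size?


Test set = 1840 * 30% = 552. Training set = 1840 - 552 = 1288.

1288


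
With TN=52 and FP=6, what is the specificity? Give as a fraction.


Specificity = TN / (TN + FP) = 52 / 58 = 26/29.

26/29


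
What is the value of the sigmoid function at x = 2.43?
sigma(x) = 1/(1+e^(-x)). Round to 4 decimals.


sigma(2.43) = 1/(1+e^(-2.43)) = 1/(1+0.088037) = 1/1.088037 = 0.9191.

0.9191


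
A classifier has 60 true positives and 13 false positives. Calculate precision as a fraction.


Precision = TP / (TP + FP) = 60 / 73 = 60/73.

60/73


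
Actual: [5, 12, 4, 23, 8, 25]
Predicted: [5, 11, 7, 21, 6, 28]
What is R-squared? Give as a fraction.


Mean(y) = 77/6. SS_res = 27. SS_tot = 2489/6. R^2 = 1 - 27/(2489/6) = 2327/2489.

2327/2489


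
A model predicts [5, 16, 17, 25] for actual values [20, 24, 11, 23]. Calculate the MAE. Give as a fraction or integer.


MAE = (1/4) * (|20-5|=15 + |24-16|=8 + |11-17|=6 + |23-25|=2). Sum = 31. MAE = 31/4.

31/4


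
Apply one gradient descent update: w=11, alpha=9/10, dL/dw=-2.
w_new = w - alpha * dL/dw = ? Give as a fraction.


w_new = 11 - 9/10 * -2 = 11 - -9/5 = 64/5.

64/5


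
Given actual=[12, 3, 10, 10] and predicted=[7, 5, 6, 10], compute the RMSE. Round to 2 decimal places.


MSE = 11.2500. RMSE = sqrt(11.2500) = 3.35.

3.35


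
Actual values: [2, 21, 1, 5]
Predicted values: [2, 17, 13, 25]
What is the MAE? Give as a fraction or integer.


MAE = (1/4) * (|2-2|=0 + |21-17|=4 + |1-13|=12 + |5-25|=20). Sum = 36. MAE = 9.

9


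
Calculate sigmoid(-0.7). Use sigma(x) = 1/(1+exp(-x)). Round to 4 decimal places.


sigma(-0.7) = 1/(1+e^(0.7)) = 1/(1+2.013753) = 1/3.013753 = 0.3318.

0.3318


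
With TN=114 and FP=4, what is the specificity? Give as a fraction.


Specificity = TN / (TN + FP) = 114 / 118 = 57/59.

57/59


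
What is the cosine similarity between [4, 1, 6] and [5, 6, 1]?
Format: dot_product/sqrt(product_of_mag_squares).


dot = 32. |a|^2 = 53, |b|^2 = 62. cos = 32/sqrt(3286).

32/sqrt(3286)


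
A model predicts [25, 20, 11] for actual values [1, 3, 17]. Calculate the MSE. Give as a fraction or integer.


MSE = (1/3) * ((1-25)^2=576 + (3-20)^2=289 + (17-11)^2=36). Sum = 901. MSE = 901/3.

901/3


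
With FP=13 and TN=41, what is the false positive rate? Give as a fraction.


FPR = FP / (FP + TN) = 13 / 54 = 13/54.

13/54


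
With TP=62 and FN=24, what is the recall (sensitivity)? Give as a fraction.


Recall = TP / (TP + FN) = 62 / 86 = 31/43.

31/43


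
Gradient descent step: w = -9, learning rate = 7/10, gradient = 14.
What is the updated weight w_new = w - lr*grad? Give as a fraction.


w_new = -9 - 7/10 * 14 = -9 - 49/5 = -94/5.

-94/5


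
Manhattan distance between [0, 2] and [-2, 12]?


d = sum of absolute differences: |0--2|=2 + |2-12|=10 = 12.

12


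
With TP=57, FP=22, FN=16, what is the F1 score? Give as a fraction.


Precision = 57/79 = 57/79. Recall = 57/73 = 57/73. F1 = 2*P*R/(P+R) = 3/4.

3/4


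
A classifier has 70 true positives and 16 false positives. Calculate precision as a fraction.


Precision = TP / (TP + FP) = 70 / 86 = 35/43.

35/43


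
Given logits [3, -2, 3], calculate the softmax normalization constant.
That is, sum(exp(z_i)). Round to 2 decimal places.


Denom = e^3=20.0855 + e^-2=0.1353 + e^3=20.0855. Sum = 40.3063, which rounds to 40.31.

40.31


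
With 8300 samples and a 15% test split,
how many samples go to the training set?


Test set = 8300 * 15% = 1245. Training set = 8300 - 1245 = 7055.

7055


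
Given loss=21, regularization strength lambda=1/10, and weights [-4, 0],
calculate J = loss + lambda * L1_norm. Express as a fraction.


L1 norm = sum(|w|) = 4. J = 21 + 1/10 * 4 = 107/5.

107/5


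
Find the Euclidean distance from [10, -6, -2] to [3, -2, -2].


d = sqrt(sum of squared differences). (10-3)^2=49, (-6--2)^2=16, (-2--2)^2=0. Sum = 65.

sqrt(65)


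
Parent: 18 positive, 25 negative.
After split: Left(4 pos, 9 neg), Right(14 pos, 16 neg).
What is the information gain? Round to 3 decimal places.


H(parent) = 0.9808. H(left) = 0.8905, H(right) = 0.9968. Weighted = (13/43)*0.8905 + (30/43)*0.9968 = 0.9647. IG = 0.9808 - 0.9647 = 0.0161, which rounds to 0.016.

0.016


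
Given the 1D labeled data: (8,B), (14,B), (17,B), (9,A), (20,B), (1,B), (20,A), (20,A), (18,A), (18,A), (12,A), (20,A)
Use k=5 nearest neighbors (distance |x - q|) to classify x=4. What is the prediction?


Distances: |8-4|=4, |14-4|=10, |17-4|=13, |9-4|=5, |20-4|=16, |1-4|=3, |20-4|=16, |20-4|=16, |18-4|=14, |18-4|=14, |12-4|=8, |20-4|=16. 5 nearest: (1,B), (8,B), (9,A), (12,A), (14,B). Counts: {'B': 3, 'A': 2}. Majority class: B.

B


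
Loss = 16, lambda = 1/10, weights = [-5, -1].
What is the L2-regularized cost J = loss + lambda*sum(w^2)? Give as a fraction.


L2 sq norm = sum(w^2) = 26. J = 16 + 1/10 * 26 = 93/5.

93/5


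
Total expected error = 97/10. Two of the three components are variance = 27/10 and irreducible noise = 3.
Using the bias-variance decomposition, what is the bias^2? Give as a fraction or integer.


Total error = bias^2 + variance + irreducible noise. So bias^2 = 97/10 - 27/10 - 3 = 4.

4


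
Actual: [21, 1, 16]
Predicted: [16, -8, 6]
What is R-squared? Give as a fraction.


Mean(y) = 38/3. SS_res = 206. SS_tot = 650/3. R^2 = 1 - 206/(650/3) = 16/325.

16/325


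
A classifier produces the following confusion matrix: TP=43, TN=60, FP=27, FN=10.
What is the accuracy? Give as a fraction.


Accuracy = (TP + TN) / (TP + TN + FP + FN) = (43 + 60) / 140 = 103/140.

103/140


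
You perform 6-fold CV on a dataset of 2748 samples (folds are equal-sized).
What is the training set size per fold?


Each validation fold has 2748/6 = 458 samples. Training set = 2748 - 458 = 2290.

2290


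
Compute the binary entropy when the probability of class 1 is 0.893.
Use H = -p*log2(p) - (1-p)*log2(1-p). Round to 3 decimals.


H = -0.893*log2(0.893) - 0.107*log2(0.107) = 0.491.

0.491


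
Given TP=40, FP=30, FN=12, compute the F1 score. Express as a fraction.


Precision = 40/70 = 4/7. Recall = 40/52 = 10/13. F1 = 2*P*R/(P+R) = 40/61.

40/61


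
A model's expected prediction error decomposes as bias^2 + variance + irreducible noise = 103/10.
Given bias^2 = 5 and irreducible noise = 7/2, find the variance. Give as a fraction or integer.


Total error = bias^2 + variance + irreducible noise. So variance = 103/10 - 5 - 7/2 = 9/5.

9/5


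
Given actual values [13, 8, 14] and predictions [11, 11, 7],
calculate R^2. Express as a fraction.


Mean(y) = 35/3. SS_res = 62. SS_tot = 62/3. R^2 = 1 - 62/(62/3) = -2.

-2


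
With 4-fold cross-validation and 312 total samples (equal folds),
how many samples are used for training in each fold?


Each validation fold has 312/4 = 78 samples. Training set = 312 - 78 = 234.

234


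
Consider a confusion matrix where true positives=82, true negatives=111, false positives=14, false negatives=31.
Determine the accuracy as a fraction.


Accuracy = (TP + TN) / (TP + TN + FP + FN) = (82 + 111) / 238 = 193/238.

193/238


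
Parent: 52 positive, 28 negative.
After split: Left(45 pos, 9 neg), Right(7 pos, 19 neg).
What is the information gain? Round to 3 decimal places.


H(parent) = 0.9341. H(left) = 0.6500, H(right) = 0.8404. Weighted = (54/80)*0.6500 + (26/80)*0.8404 = 0.7119. IG = 0.9341 - 0.7119 = 0.2222, which rounds to 0.222.

0.222


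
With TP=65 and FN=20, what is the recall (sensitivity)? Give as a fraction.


Recall = TP / (TP + FN) = 65 / 85 = 13/17.

13/17


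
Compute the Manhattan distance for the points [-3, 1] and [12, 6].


d = sum of absolute differences: |-3-12|=15 + |1-6|=5 = 20.

20


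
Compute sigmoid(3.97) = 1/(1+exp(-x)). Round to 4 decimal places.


sigma(3.97) = 1/(1+e^(-3.97)) = 1/(1+0.018873) = 1/1.018873 = 0.9815.

0.9815


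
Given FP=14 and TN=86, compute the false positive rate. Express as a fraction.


FPR = FP / (FP + TN) = 14 / 100 = 7/50.

7/50


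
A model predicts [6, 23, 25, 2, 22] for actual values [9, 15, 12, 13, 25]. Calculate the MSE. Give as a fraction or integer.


MSE = (1/5) * ((9-6)^2=9 + (15-23)^2=64 + (12-25)^2=169 + (13-2)^2=121 + (25-22)^2=9). Sum = 372. MSE = 372/5.

372/5


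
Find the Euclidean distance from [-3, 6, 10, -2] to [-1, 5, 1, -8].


d = sqrt(sum of squared differences). (-3--1)^2=4, (6-5)^2=1, (10-1)^2=81, (-2--8)^2=36. Sum = 122.

sqrt(122)


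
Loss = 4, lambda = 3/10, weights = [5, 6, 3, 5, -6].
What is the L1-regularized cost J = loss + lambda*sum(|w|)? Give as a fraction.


L1 norm = sum(|w|) = 25. J = 4 + 3/10 * 25 = 23/2.

23/2


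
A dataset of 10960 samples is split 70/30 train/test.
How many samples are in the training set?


Test set = 10960 * 30% = 3288. Training set = 10960 - 3288 = 7672.

7672


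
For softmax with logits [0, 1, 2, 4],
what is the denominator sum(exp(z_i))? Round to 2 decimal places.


Denom = e^0=1.0000 + e^1=2.7183 + e^2=7.3891 + e^4=54.5982. Sum = 65.7056, which rounds to 65.71.

65.71


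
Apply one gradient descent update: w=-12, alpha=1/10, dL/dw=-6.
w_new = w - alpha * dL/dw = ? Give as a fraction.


w_new = -12 - 1/10 * -6 = -12 - -3/5 = -57/5.

-57/5


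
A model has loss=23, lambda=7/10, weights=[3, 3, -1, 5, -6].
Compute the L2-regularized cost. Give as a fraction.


L2 sq norm = sum(w^2) = 80. J = 23 + 7/10 * 80 = 79.

79


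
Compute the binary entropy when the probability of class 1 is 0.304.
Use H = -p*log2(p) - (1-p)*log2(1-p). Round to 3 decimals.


H = -0.304*log2(0.304) - 0.696*log2(0.696) = 0.886.

0.886


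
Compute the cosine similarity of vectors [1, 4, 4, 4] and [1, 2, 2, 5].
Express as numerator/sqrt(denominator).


dot = 37. |a|^2 = 49, |b|^2 = 34. cos = 37/sqrt(1666).

37/sqrt(1666)


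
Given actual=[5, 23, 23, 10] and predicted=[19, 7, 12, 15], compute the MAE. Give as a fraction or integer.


MAE = (1/4) * (|5-19|=14 + |23-7|=16 + |23-12|=11 + |10-15|=5). Sum = 46. MAE = 23/2.

23/2


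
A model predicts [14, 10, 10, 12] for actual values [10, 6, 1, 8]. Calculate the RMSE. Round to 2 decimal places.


MSE = 32.2500. RMSE = sqrt(32.2500) = 5.68.

5.68


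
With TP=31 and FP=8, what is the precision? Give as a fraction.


Precision = TP / (TP + FP) = 31 / 39 = 31/39.

31/39


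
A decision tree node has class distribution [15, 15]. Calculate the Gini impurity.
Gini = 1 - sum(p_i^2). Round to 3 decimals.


Total = 30. Proportions: 15/30, 15/30. sum(p_i^2) = 0.5000. Gini = 1 - 0.5000 = 0.5000, which rounds to 0.500.

0.500


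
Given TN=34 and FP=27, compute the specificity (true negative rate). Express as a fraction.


Specificity = TN / (TN + FP) = 34 / 61 = 34/61.

34/61


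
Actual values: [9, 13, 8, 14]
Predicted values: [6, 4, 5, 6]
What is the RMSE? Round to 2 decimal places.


MSE = 40.7500. RMSE = sqrt(40.7500) = 6.38.

6.38


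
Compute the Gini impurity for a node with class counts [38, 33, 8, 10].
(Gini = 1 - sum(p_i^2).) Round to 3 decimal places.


Total = 89. Proportions: 38/89, 33/89, 8/89, 10/89. sum(p_i^2) = 0.3405. Gini = 1 - 0.3405 = 0.6595, which rounds to 0.660.

0.660


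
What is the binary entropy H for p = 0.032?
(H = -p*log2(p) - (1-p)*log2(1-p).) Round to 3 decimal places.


H = -0.032*log2(0.032) - 0.968*log2(0.968) = 0.204.

0.204


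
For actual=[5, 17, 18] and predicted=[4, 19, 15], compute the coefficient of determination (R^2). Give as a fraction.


Mean(y) = 40/3. SS_res = 14. SS_tot = 314/3. R^2 = 1 - 14/(314/3) = 136/157.

136/157


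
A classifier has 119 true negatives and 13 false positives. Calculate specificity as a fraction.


Specificity = TN / (TN + FP) = 119 / 132 = 119/132.

119/132


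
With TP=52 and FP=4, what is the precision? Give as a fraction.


Precision = TP / (TP + FP) = 52 / 56 = 13/14.

13/14


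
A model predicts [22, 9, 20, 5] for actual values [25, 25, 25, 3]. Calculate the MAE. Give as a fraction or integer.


MAE = (1/4) * (|25-22|=3 + |25-9|=16 + |25-20|=5 + |3-5|=2). Sum = 26. MAE = 13/2.

13/2


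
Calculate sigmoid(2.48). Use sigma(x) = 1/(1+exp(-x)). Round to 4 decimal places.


sigma(2.48) = 1/(1+e^(-2.48)) = 1/(1+0.083743) = 1/1.083743 = 0.9227.

0.9227


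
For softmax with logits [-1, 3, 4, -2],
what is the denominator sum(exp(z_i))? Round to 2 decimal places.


Denom = e^-1=0.3679 + e^3=20.0855 + e^4=54.5982 + e^-2=0.1353. Sum = 75.1869, which rounds to 75.19.

75.19


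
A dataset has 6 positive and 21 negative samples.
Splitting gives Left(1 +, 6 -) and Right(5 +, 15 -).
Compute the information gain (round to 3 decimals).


H(parent) = 0.7642. H(left) = 0.5917, H(right) = 0.8113. Weighted = (7/27)*0.5917 + (20/27)*0.8113 = 0.7544. IG = 0.7642 - 0.7544 = 0.0098, which rounds to 0.010.

0.010


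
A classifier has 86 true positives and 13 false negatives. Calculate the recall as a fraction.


Recall = TP / (TP + FN) = 86 / 99 = 86/99.

86/99


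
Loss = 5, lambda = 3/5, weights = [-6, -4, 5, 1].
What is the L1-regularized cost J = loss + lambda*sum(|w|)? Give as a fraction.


L1 norm = sum(|w|) = 16. J = 5 + 3/5 * 16 = 73/5.

73/5


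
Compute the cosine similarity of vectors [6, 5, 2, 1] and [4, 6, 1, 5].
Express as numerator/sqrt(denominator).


dot = 61. |a|^2 = 66, |b|^2 = 78. cos = 61/sqrt(5148).

61/sqrt(5148)


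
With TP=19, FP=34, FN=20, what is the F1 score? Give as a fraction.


Precision = 19/53 = 19/53. Recall = 19/39 = 19/39. F1 = 2*P*R/(P+R) = 19/46.

19/46


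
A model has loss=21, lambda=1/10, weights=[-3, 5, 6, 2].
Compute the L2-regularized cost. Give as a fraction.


L2 sq norm = sum(w^2) = 74. J = 21 + 1/10 * 74 = 142/5.

142/5


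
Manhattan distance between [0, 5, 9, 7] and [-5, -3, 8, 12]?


d = sum of absolute differences: |0--5|=5 + |5--3|=8 + |9-8|=1 + |7-12|=5 = 19.

19


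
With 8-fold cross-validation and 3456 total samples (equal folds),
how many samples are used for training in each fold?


Each validation fold has 3456/8 = 432 samples. Training set = 3456 - 432 = 3024.

3024


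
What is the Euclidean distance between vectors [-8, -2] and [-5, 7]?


d = sqrt(sum of squared differences). (-8--5)^2=9, (-2-7)^2=81. Sum = 90.

sqrt(90)


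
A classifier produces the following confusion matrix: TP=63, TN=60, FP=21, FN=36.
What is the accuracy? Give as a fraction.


Accuracy = (TP + TN) / (TP + TN + FP + FN) = (63 + 60) / 180 = 41/60.

41/60


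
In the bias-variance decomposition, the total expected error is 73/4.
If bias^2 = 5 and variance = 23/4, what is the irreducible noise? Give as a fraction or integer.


Total error = bias^2 + variance + irreducible noise. So irreducible noise = 73/4 - 5 - 23/4 = 15/2.

15/2


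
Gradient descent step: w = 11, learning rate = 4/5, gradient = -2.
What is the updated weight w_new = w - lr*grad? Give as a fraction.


w_new = 11 - 4/5 * -2 = 11 - -8/5 = 63/5.

63/5


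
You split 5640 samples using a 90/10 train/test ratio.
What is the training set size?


Test set = 5640 * 10% = 564. Training set = 5640 - 564 = 5076.

5076


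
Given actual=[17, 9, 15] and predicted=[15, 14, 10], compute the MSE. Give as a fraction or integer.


MSE = (1/3) * ((17-15)^2=4 + (9-14)^2=25 + (15-10)^2=25). Sum = 54. MSE = 18.

18


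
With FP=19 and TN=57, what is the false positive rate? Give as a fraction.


FPR = FP / (FP + TN) = 19 / 76 = 1/4.

1/4


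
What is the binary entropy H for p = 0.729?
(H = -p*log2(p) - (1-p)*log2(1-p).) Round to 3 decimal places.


H = -0.729*log2(0.729) - 0.271*log2(0.271) = 0.843.

0.843


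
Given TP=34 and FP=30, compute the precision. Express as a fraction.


Precision = TP / (TP + FP) = 34 / 64 = 17/32.

17/32


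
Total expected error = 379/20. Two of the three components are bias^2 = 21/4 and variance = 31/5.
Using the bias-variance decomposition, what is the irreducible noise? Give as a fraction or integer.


Total error = bias^2 + variance + irreducible noise. So irreducible noise = 379/20 - 21/4 - 31/5 = 15/2.

15/2


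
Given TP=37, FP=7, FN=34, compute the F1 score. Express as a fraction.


Precision = 37/44 = 37/44. Recall = 37/71 = 37/71. F1 = 2*P*R/(P+R) = 74/115.

74/115


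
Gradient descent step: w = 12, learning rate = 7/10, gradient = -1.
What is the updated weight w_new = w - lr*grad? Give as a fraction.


w_new = 12 - 7/10 * -1 = 12 - -7/10 = 127/10.

127/10


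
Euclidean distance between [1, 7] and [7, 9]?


d = sqrt(sum of squared differences). (1-7)^2=36, (7-9)^2=4. Sum = 40.

sqrt(40)


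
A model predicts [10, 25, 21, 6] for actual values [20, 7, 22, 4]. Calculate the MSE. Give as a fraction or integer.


MSE = (1/4) * ((20-10)^2=100 + (7-25)^2=324 + (22-21)^2=1 + (4-6)^2=4). Sum = 429. MSE = 429/4.

429/4


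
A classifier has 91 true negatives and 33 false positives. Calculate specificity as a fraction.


Specificity = TN / (TN + FP) = 91 / 124 = 91/124.

91/124


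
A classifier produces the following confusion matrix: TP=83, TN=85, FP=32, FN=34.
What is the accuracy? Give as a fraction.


Accuracy = (TP + TN) / (TP + TN + FP + FN) = (83 + 85) / 234 = 28/39.

28/39


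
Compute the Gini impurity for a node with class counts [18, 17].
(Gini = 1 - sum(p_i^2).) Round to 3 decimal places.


Total = 35. Proportions: 18/35, 17/35. sum(p_i^2) = 0.5004. Gini = 1 - 0.5004 = 0.4996, which rounds to 0.500.

0.500


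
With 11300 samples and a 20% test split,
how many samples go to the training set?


Test set = 11300 * 20% = 2260. Training set = 11300 - 2260 = 9040.

9040


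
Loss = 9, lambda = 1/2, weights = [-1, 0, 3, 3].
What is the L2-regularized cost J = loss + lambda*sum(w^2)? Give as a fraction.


L2 sq norm = sum(w^2) = 19. J = 9 + 1/2 * 19 = 37/2.

37/2


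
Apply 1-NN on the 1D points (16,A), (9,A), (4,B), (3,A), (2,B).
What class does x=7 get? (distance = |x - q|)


Distances: |16-7|=9, |9-7|=2, |4-7|=3, |3-7|=4, |2-7|=5. 1 nearest: (9,A). Counts: {'A': 1}. Majority class: A.

A


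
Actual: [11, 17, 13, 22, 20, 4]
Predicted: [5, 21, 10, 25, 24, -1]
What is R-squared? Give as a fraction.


Mean(y) = 29/2. SS_res = 111. SS_tot = 435/2. R^2 = 1 - 111/(435/2) = 71/145.

71/145


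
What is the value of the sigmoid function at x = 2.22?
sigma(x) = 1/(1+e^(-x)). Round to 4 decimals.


sigma(2.22) = 1/(1+e^(-2.22)) = 1/(1+0.108609) = 1/1.108609 = 0.9020.

0.9020


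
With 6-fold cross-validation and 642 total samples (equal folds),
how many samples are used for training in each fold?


Each validation fold has 642/6 = 107 samples. Training set = 642 - 107 = 535.

535


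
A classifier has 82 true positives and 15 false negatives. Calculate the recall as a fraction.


Recall = TP / (TP + FN) = 82 / 97 = 82/97.

82/97


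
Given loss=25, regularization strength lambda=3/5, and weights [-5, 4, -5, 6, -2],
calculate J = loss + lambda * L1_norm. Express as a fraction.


L1 norm = sum(|w|) = 22. J = 25 + 3/5 * 22 = 191/5.

191/5


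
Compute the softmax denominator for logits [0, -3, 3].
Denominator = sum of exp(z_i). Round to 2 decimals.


Denom = e^0=1.0000 + e^-3=0.0498 + e^3=20.0855. Sum = 21.1353, which rounds to 21.14.

21.14


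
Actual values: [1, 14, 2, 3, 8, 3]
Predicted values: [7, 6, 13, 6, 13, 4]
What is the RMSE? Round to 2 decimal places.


MSE = 42.6667. RMSE = sqrt(42.6667) = 6.53.

6.53


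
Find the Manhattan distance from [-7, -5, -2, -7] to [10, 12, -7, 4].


d = sum of absolute differences: |-7-10|=17 + |-5-12|=17 + |-2--7|=5 + |-7-4|=11 = 50.

50


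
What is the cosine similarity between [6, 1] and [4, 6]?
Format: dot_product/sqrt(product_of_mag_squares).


dot = 30. |a|^2 = 37, |b|^2 = 52. cos = 30/sqrt(1924).

30/sqrt(1924)


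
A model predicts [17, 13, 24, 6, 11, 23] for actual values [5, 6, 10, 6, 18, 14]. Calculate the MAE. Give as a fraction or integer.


MAE = (1/6) * (|5-17|=12 + |6-13|=7 + |10-24|=14 + |6-6|=0 + |18-11|=7 + |14-23|=9). Sum = 49. MAE = 49/6.

49/6


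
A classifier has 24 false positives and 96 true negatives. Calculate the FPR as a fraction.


FPR = FP / (FP + TN) = 24 / 120 = 1/5.

1/5


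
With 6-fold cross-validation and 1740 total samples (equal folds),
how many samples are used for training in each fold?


Each validation fold has 1740/6 = 290 samples. Training set = 1740 - 290 = 1450.

1450


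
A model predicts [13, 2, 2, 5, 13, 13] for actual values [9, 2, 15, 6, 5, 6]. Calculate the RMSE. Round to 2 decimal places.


MSE = 49.8333. RMSE = sqrt(49.8333) = 7.06.

7.06


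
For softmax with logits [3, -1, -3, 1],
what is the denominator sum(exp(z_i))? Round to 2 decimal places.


Denom = e^3=20.0855 + e^-1=0.3679 + e^-3=0.0498 + e^1=2.7183. Sum = 23.2215, which rounds to 23.22.

23.22


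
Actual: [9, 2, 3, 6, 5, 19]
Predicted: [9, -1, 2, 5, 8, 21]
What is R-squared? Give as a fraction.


Mean(y) = 22/3. SS_res = 24. SS_tot = 580/3. R^2 = 1 - 24/(580/3) = 127/145.

127/145


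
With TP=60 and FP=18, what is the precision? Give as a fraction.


Precision = TP / (TP + FP) = 60 / 78 = 10/13.

10/13


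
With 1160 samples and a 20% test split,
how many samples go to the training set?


Test set = 1160 * 20% = 232. Training set = 1160 - 232 = 928.

928


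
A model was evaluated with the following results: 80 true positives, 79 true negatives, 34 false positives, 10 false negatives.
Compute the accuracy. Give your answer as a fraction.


Accuracy = (TP + TN) / (TP + TN + FP + FN) = (80 + 79) / 203 = 159/203.

159/203


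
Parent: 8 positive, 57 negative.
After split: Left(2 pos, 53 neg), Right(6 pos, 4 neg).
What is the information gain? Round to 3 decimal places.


H(parent) = 0.5381. H(left) = 0.2254, H(right) = 0.9710. Weighted = (55/65)*0.2254 + (10/65)*0.9710 = 0.3401. IG = 0.5381 - 0.3401 = 0.1980, which rounds to 0.198.

0.198


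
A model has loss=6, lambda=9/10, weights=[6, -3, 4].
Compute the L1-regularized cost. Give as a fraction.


L1 norm = sum(|w|) = 13. J = 6 + 9/10 * 13 = 177/10.

177/10


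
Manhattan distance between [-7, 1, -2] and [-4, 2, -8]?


d = sum of absolute differences: |-7--4|=3 + |1-2|=1 + |-2--8|=6 = 10.

10


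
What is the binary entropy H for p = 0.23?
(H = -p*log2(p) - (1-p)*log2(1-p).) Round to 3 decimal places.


H = -0.23*log2(0.23) - 0.77*log2(0.77) = 0.778.

0.778


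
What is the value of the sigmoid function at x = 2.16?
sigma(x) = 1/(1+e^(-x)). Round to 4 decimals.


sigma(2.16) = 1/(1+e^(-2.16)) = 1/(1+0.115325) = 1/1.115325 = 0.8966.

0.8966


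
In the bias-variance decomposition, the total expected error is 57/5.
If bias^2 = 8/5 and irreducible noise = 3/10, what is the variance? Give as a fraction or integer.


Total error = bias^2 + variance + irreducible noise. So variance = 57/5 - 8/5 - 3/10 = 19/2.

19/2


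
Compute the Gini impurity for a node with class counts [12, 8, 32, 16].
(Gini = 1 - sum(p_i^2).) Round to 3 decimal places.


Total = 68. Proportions: 12/68, 8/68, 32/68, 16/68. sum(p_i^2) = 0.3218. Gini = 1 - 0.3218 = 0.6782, which rounds to 0.678.

0.678


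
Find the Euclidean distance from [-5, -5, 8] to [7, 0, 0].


d = sqrt(sum of squared differences). (-5-7)^2=144, (-5-0)^2=25, (8-0)^2=64. Sum = 233.

sqrt(233)


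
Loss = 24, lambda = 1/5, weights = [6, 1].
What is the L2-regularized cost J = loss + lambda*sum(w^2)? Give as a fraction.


L2 sq norm = sum(w^2) = 37. J = 24 + 1/5 * 37 = 157/5.

157/5


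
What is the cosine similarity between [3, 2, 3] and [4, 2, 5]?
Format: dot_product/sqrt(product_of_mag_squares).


dot = 31. |a|^2 = 22, |b|^2 = 45. cos = 31/sqrt(990).

31/sqrt(990)


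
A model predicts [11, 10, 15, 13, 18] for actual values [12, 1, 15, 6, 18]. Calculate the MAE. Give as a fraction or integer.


MAE = (1/5) * (|12-11|=1 + |1-10|=9 + |15-15|=0 + |6-13|=7 + |18-18|=0). Sum = 17. MAE = 17/5.

17/5


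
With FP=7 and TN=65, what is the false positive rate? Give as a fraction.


FPR = FP / (FP + TN) = 7 / 72 = 7/72.

7/72


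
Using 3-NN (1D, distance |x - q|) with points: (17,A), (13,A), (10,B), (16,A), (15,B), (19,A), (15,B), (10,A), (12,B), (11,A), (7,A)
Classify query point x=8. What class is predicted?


Distances: |17-8|=9, |13-8|=5, |10-8|=2, |16-8|=8, |15-8|=7, |19-8|=11, |15-8|=7, |10-8|=2, |12-8|=4, |11-8|=3, |7-8|=1. 3 nearest: (7,A), (10,A), (10,B). Counts: {'A': 2, 'B': 1}. Majority class: A.

A


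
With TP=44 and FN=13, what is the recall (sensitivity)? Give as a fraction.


Recall = TP / (TP + FN) = 44 / 57 = 44/57.

44/57


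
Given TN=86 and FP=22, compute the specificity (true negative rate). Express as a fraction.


Specificity = TN / (TN + FP) = 86 / 108 = 43/54.

43/54


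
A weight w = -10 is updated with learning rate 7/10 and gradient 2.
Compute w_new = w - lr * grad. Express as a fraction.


w_new = -10 - 7/10 * 2 = -10 - 7/5 = -57/5.

-57/5


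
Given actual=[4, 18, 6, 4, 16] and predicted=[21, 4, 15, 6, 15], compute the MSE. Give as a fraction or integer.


MSE = (1/5) * ((4-21)^2=289 + (18-4)^2=196 + (6-15)^2=81 + (4-6)^2=4 + (16-15)^2=1). Sum = 571. MSE = 571/5.

571/5


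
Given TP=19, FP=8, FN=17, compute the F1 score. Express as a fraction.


Precision = 19/27 = 19/27. Recall = 19/36 = 19/36. F1 = 2*P*R/(P+R) = 38/63.

38/63


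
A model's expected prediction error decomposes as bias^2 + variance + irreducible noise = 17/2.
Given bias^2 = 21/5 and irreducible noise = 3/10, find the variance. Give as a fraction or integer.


Total error = bias^2 + variance + irreducible noise. So variance = 17/2 - 21/5 - 3/10 = 4.

4


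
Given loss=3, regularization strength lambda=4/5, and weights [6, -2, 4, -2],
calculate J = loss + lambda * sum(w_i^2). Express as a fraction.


L2 sq norm = sum(w^2) = 60. J = 3 + 4/5 * 60 = 51.

51


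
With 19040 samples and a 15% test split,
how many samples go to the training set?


Test set = 19040 * 15% = 2856. Training set = 19040 - 2856 = 16184.

16184


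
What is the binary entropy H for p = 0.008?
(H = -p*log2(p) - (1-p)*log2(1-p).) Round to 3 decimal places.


H = -0.008*log2(0.008) - 0.992*log2(0.992) = 0.067.

0.067


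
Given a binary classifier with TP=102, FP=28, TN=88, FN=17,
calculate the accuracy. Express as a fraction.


Accuracy = (TP + TN) / (TP + TN + FP + FN) = (102 + 88) / 235 = 38/47.

38/47


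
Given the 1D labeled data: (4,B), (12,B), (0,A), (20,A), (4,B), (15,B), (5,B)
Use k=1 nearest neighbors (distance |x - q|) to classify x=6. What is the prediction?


Distances: |4-6|=2, |12-6|=6, |0-6|=6, |20-6|=14, |4-6|=2, |15-6|=9, |5-6|=1. 1 nearest: (5,B). Counts: {'B': 1}. Majority class: B.

B


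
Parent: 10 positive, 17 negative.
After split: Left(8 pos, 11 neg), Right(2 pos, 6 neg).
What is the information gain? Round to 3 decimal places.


H(parent) = 0.9510. H(left) = 0.9819, H(right) = 0.8113. Weighted = (19/27)*0.9819 + (8/27)*0.8113 = 0.9314. IG = 0.9510 - 0.9314 = 0.0196, which rounds to 0.020.

0.020


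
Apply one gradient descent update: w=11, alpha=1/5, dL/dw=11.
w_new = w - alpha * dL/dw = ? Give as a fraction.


w_new = 11 - 1/5 * 11 = 11 - 11/5 = 44/5.

44/5


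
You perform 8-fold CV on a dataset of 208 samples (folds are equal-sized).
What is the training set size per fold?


Each validation fold has 208/8 = 26 samples. Training set = 208 - 26 = 182.

182


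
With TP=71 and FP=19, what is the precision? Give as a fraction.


Precision = TP / (TP + FP) = 71 / 90 = 71/90.

71/90


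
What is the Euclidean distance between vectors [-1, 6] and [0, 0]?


d = sqrt(sum of squared differences). (-1-0)^2=1, (6-0)^2=36. Sum = 37.

sqrt(37)


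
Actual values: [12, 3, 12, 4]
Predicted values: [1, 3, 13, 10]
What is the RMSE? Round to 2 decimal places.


MSE = 39.5000. RMSE = sqrt(39.5000) = 6.28.

6.28


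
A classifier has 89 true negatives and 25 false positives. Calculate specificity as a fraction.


Specificity = TN / (TN + FP) = 89 / 114 = 89/114.

89/114


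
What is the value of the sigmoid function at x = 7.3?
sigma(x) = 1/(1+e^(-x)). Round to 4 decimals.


sigma(7.3) = 1/(1+e^(-7.3)) = 1/(1+0.000676) = 1/1.000676 = 0.9993.

0.9993


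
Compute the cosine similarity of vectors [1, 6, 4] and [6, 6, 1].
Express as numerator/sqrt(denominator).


dot = 46. |a|^2 = 53, |b|^2 = 73. cos = 46/sqrt(3869).

46/sqrt(3869)


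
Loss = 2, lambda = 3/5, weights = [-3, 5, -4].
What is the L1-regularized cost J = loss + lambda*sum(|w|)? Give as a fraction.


L1 norm = sum(|w|) = 12. J = 2 + 3/5 * 12 = 46/5.

46/5


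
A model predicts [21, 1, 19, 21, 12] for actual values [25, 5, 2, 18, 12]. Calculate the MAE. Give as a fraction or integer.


MAE = (1/5) * (|25-21|=4 + |5-1|=4 + |2-19|=17 + |18-21|=3 + |12-12|=0). Sum = 28. MAE = 28/5.

28/5


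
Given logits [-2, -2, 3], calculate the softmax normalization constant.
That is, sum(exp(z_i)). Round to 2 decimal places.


Denom = e^-2=0.1353 + e^-2=0.1353 + e^3=20.0855. Sum = 20.3561, which rounds to 20.36.

20.36


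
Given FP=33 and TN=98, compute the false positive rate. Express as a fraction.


FPR = FP / (FP + TN) = 33 / 131 = 33/131.

33/131


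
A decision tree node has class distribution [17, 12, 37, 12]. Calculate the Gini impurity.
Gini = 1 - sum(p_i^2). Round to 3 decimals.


Total = 78. Proportions: 17/78, 12/78, 37/78, 12/78. sum(p_i^2) = 0.3199. Gini = 1 - 0.3199 = 0.6801, which rounds to 0.680.

0.680


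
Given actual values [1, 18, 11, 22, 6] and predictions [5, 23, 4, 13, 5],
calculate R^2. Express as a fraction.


Mean(y) = 58/5. SS_res = 172. SS_tot = 1466/5. R^2 = 1 - 172/(1466/5) = 303/733.

303/733


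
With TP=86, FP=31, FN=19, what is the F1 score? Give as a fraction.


Precision = 86/117 = 86/117. Recall = 86/105 = 86/105. F1 = 2*P*R/(P+R) = 86/111.

86/111


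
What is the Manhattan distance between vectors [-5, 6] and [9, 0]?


d = sum of absolute differences: |-5-9|=14 + |6-0|=6 = 20.

20


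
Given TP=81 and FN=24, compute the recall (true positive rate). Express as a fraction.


Recall = TP / (TP + FN) = 81 / 105 = 27/35.

27/35


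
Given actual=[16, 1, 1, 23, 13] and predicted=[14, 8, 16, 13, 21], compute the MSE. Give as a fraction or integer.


MSE = (1/5) * ((16-14)^2=4 + (1-8)^2=49 + (1-16)^2=225 + (23-13)^2=100 + (13-21)^2=64). Sum = 442. MSE = 442/5.

442/5


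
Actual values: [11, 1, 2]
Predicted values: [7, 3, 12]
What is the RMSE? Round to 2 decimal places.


MSE = 40.0000. RMSE = sqrt(40.0000) = 6.32.

6.32


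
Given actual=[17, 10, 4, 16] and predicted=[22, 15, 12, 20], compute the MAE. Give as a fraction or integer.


MAE = (1/4) * (|17-22|=5 + |10-15|=5 + |4-12|=8 + |16-20|=4). Sum = 22. MAE = 11/2.

11/2


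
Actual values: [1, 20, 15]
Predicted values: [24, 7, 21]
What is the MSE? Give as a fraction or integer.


MSE = (1/3) * ((1-24)^2=529 + (20-7)^2=169 + (15-21)^2=36). Sum = 734. MSE = 734/3.

734/3
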